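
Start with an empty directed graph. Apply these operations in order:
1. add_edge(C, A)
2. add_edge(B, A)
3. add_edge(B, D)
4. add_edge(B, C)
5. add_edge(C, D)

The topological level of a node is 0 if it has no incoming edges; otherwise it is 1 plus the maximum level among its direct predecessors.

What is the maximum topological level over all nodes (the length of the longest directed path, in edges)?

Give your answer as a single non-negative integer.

Answer: 2

Derivation:
Op 1: add_edge(C, A). Edges now: 1
Op 2: add_edge(B, A). Edges now: 2
Op 3: add_edge(B, D). Edges now: 3
Op 4: add_edge(B, C). Edges now: 4
Op 5: add_edge(C, D). Edges now: 5
Compute levels (Kahn BFS):
  sources (in-degree 0): B
  process B: level=0
    B->A: in-degree(A)=1, level(A)>=1
    B->C: in-degree(C)=0, level(C)=1, enqueue
    B->D: in-degree(D)=1, level(D)>=1
  process C: level=1
    C->A: in-degree(A)=0, level(A)=2, enqueue
    C->D: in-degree(D)=0, level(D)=2, enqueue
  process A: level=2
  process D: level=2
All levels: A:2, B:0, C:1, D:2
max level = 2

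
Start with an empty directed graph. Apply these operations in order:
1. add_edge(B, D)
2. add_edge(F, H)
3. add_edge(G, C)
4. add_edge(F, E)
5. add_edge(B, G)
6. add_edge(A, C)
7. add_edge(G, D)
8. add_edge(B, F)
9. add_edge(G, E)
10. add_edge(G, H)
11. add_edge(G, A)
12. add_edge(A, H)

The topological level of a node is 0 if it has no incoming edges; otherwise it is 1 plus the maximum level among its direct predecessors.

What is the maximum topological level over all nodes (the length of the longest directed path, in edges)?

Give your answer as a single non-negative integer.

Op 1: add_edge(B, D). Edges now: 1
Op 2: add_edge(F, H). Edges now: 2
Op 3: add_edge(G, C). Edges now: 3
Op 4: add_edge(F, E). Edges now: 4
Op 5: add_edge(B, G). Edges now: 5
Op 6: add_edge(A, C). Edges now: 6
Op 7: add_edge(G, D). Edges now: 7
Op 8: add_edge(B, F). Edges now: 8
Op 9: add_edge(G, E). Edges now: 9
Op 10: add_edge(G, H). Edges now: 10
Op 11: add_edge(G, A). Edges now: 11
Op 12: add_edge(A, H). Edges now: 12
Compute levels (Kahn BFS):
  sources (in-degree 0): B
  process B: level=0
    B->D: in-degree(D)=1, level(D)>=1
    B->F: in-degree(F)=0, level(F)=1, enqueue
    B->G: in-degree(G)=0, level(G)=1, enqueue
  process F: level=1
    F->E: in-degree(E)=1, level(E)>=2
    F->H: in-degree(H)=2, level(H)>=2
  process G: level=1
    G->A: in-degree(A)=0, level(A)=2, enqueue
    G->C: in-degree(C)=1, level(C)>=2
    G->D: in-degree(D)=0, level(D)=2, enqueue
    G->E: in-degree(E)=0, level(E)=2, enqueue
    G->H: in-degree(H)=1, level(H)>=2
  process A: level=2
    A->C: in-degree(C)=0, level(C)=3, enqueue
    A->H: in-degree(H)=0, level(H)=3, enqueue
  process D: level=2
  process E: level=2
  process C: level=3
  process H: level=3
All levels: A:2, B:0, C:3, D:2, E:2, F:1, G:1, H:3
max level = 3

Answer: 3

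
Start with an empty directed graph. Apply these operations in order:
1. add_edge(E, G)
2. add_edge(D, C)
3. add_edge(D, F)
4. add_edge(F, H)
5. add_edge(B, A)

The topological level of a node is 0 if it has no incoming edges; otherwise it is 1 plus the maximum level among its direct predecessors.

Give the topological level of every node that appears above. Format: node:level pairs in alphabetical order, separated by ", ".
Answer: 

Op 1: add_edge(E, G). Edges now: 1
Op 2: add_edge(D, C). Edges now: 2
Op 3: add_edge(D, F). Edges now: 3
Op 4: add_edge(F, H). Edges now: 4
Op 5: add_edge(B, A). Edges now: 5
Compute levels (Kahn BFS):
  sources (in-degree 0): B, D, E
  process B: level=0
    B->A: in-degree(A)=0, level(A)=1, enqueue
  process D: level=0
    D->C: in-degree(C)=0, level(C)=1, enqueue
    D->F: in-degree(F)=0, level(F)=1, enqueue
  process E: level=0
    E->G: in-degree(G)=0, level(G)=1, enqueue
  process A: level=1
  process C: level=1
  process F: level=1
    F->H: in-degree(H)=0, level(H)=2, enqueue
  process G: level=1
  process H: level=2
All levels: A:1, B:0, C:1, D:0, E:0, F:1, G:1, H:2

Answer: A:1, B:0, C:1, D:0, E:0, F:1, G:1, H:2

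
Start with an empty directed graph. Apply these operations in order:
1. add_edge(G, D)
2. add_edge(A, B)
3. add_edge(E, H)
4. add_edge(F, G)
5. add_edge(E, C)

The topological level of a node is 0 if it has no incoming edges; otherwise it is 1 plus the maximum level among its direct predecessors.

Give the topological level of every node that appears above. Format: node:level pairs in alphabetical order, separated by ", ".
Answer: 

Op 1: add_edge(G, D). Edges now: 1
Op 2: add_edge(A, B). Edges now: 2
Op 3: add_edge(E, H). Edges now: 3
Op 4: add_edge(F, G). Edges now: 4
Op 5: add_edge(E, C). Edges now: 5
Compute levels (Kahn BFS):
  sources (in-degree 0): A, E, F
  process A: level=0
    A->B: in-degree(B)=0, level(B)=1, enqueue
  process E: level=0
    E->C: in-degree(C)=0, level(C)=1, enqueue
    E->H: in-degree(H)=0, level(H)=1, enqueue
  process F: level=0
    F->G: in-degree(G)=0, level(G)=1, enqueue
  process B: level=1
  process C: level=1
  process H: level=1
  process G: level=1
    G->D: in-degree(D)=0, level(D)=2, enqueue
  process D: level=2
All levels: A:0, B:1, C:1, D:2, E:0, F:0, G:1, H:1

Answer: A:0, B:1, C:1, D:2, E:0, F:0, G:1, H:1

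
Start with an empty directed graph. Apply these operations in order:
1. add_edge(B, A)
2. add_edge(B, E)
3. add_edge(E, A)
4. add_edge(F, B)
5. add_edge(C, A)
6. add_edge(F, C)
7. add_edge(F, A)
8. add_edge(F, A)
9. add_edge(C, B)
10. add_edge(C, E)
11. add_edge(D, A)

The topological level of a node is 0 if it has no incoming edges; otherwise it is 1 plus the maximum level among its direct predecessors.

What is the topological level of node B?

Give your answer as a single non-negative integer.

Answer: 2

Derivation:
Op 1: add_edge(B, A). Edges now: 1
Op 2: add_edge(B, E). Edges now: 2
Op 3: add_edge(E, A). Edges now: 3
Op 4: add_edge(F, B). Edges now: 4
Op 5: add_edge(C, A). Edges now: 5
Op 6: add_edge(F, C). Edges now: 6
Op 7: add_edge(F, A). Edges now: 7
Op 8: add_edge(F, A) (duplicate, no change). Edges now: 7
Op 9: add_edge(C, B). Edges now: 8
Op 10: add_edge(C, E). Edges now: 9
Op 11: add_edge(D, A). Edges now: 10
Compute levels (Kahn BFS):
  sources (in-degree 0): D, F
  process D: level=0
    D->A: in-degree(A)=4, level(A)>=1
  process F: level=0
    F->A: in-degree(A)=3, level(A)>=1
    F->B: in-degree(B)=1, level(B)>=1
    F->C: in-degree(C)=0, level(C)=1, enqueue
  process C: level=1
    C->A: in-degree(A)=2, level(A)>=2
    C->B: in-degree(B)=0, level(B)=2, enqueue
    C->E: in-degree(E)=1, level(E)>=2
  process B: level=2
    B->A: in-degree(A)=1, level(A)>=3
    B->E: in-degree(E)=0, level(E)=3, enqueue
  process E: level=3
    E->A: in-degree(A)=0, level(A)=4, enqueue
  process A: level=4
All levels: A:4, B:2, C:1, D:0, E:3, F:0
level(B) = 2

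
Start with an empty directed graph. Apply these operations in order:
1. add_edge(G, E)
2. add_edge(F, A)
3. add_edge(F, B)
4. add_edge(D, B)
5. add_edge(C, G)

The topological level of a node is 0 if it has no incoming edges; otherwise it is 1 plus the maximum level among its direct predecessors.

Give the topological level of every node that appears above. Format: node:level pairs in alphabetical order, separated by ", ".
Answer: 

Op 1: add_edge(G, E). Edges now: 1
Op 2: add_edge(F, A). Edges now: 2
Op 3: add_edge(F, B). Edges now: 3
Op 4: add_edge(D, B). Edges now: 4
Op 5: add_edge(C, G). Edges now: 5
Compute levels (Kahn BFS):
  sources (in-degree 0): C, D, F
  process C: level=0
    C->G: in-degree(G)=0, level(G)=1, enqueue
  process D: level=0
    D->B: in-degree(B)=1, level(B)>=1
  process F: level=0
    F->A: in-degree(A)=0, level(A)=1, enqueue
    F->B: in-degree(B)=0, level(B)=1, enqueue
  process G: level=1
    G->E: in-degree(E)=0, level(E)=2, enqueue
  process A: level=1
  process B: level=1
  process E: level=2
All levels: A:1, B:1, C:0, D:0, E:2, F:0, G:1

Answer: A:1, B:1, C:0, D:0, E:2, F:0, G:1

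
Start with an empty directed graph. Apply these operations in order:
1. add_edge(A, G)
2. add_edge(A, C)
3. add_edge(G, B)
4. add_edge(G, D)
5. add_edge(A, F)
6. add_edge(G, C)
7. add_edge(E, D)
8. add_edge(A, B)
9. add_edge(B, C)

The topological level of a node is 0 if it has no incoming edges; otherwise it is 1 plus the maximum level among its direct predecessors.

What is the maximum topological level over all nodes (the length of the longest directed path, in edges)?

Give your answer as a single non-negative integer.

Op 1: add_edge(A, G). Edges now: 1
Op 2: add_edge(A, C). Edges now: 2
Op 3: add_edge(G, B). Edges now: 3
Op 4: add_edge(G, D). Edges now: 4
Op 5: add_edge(A, F). Edges now: 5
Op 6: add_edge(G, C). Edges now: 6
Op 7: add_edge(E, D). Edges now: 7
Op 8: add_edge(A, B). Edges now: 8
Op 9: add_edge(B, C). Edges now: 9
Compute levels (Kahn BFS):
  sources (in-degree 0): A, E
  process A: level=0
    A->B: in-degree(B)=1, level(B)>=1
    A->C: in-degree(C)=2, level(C)>=1
    A->F: in-degree(F)=0, level(F)=1, enqueue
    A->G: in-degree(G)=0, level(G)=1, enqueue
  process E: level=0
    E->D: in-degree(D)=1, level(D)>=1
  process F: level=1
  process G: level=1
    G->B: in-degree(B)=0, level(B)=2, enqueue
    G->C: in-degree(C)=1, level(C)>=2
    G->D: in-degree(D)=0, level(D)=2, enqueue
  process B: level=2
    B->C: in-degree(C)=0, level(C)=3, enqueue
  process D: level=2
  process C: level=3
All levels: A:0, B:2, C:3, D:2, E:0, F:1, G:1
max level = 3

Answer: 3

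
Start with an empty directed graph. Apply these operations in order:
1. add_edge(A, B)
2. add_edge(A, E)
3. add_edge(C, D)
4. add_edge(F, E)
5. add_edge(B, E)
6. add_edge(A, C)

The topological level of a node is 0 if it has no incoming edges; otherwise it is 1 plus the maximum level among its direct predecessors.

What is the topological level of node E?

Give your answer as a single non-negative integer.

Op 1: add_edge(A, B). Edges now: 1
Op 2: add_edge(A, E). Edges now: 2
Op 3: add_edge(C, D). Edges now: 3
Op 4: add_edge(F, E). Edges now: 4
Op 5: add_edge(B, E). Edges now: 5
Op 6: add_edge(A, C). Edges now: 6
Compute levels (Kahn BFS):
  sources (in-degree 0): A, F
  process A: level=0
    A->B: in-degree(B)=0, level(B)=1, enqueue
    A->C: in-degree(C)=0, level(C)=1, enqueue
    A->E: in-degree(E)=2, level(E)>=1
  process F: level=0
    F->E: in-degree(E)=1, level(E)>=1
  process B: level=1
    B->E: in-degree(E)=0, level(E)=2, enqueue
  process C: level=1
    C->D: in-degree(D)=0, level(D)=2, enqueue
  process E: level=2
  process D: level=2
All levels: A:0, B:1, C:1, D:2, E:2, F:0
level(E) = 2

Answer: 2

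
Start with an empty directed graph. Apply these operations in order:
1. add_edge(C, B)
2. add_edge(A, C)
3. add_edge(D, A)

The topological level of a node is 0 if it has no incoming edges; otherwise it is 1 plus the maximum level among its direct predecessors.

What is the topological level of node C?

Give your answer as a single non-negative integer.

Op 1: add_edge(C, B). Edges now: 1
Op 2: add_edge(A, C). Edges now: 2
Op 3: add_edge(D, A). Edges now: 3
Compute levels (Kahn BFS):
  sources (in-degree 0): D
  process D: level=0
    D->A: in-degree(A)=0, level(A)=1, enqueue
  process A: level=1
    A->C: in-degree(C)=0, level(C)=2, enqueue
  process C: level=2
    C->B: in-degree(B)=0, level(B)=3, enqueue
  process B: level=3
All levels: A:1, B:3, C:2, D:0
level(C) = 2

Answer: 2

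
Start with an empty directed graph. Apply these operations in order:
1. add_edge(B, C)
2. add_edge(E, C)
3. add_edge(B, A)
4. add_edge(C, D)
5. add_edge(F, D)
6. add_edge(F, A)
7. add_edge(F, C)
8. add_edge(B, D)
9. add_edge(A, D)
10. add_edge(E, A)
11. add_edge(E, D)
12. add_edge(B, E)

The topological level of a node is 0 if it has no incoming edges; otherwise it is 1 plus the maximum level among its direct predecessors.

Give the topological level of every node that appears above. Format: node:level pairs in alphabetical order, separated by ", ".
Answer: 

Answer: A:2, B:0, C:2, D:3, E:1, F:0

Derivation:
Op 1: add_edge(B, C). Edges now: 1
Op 2: add_edge(E, C). Edges now: 2
Op 3: add_edge(B, A). Edges now: 3
Op 4: add_edge(C, D). Edges now: 4
Op 5: add_edge(F, D). Edges now: 5
Op 6: add_edge(F, A). Edges now: 6
Op 7: add_edge(F, C). Edges now: 7
Op 8: add_edge(B, D). Edges now: 8
Op 9: add_edge(A, D). Edges now: 9
Op 10: add_edge(E, A). Edges now: 10
Op 11: add_edge(E, D). Edges now: 11
Op 12: add_edge(B, E). Edges now: 12
Compute levels (Kahn BFS):
  sources (in-degree 0): B, F
  process B: level=0
    B->A: in-degree(A)=2, level(A)>=1
    B->C: in-degree(C)=2, level(C)>=1
    B->D: in-degree(D)=4, level(D)>=1
    B->E: in-degree(E)=0, level(E)=1, enqueue
  process F: level=0
    F->A: in-degree(A)=1, level(A)>=1
    F->C: in-degree(C)=1, level(C)>=1
    F->D: in-degree(D)=3, level(D)>=1
  process E: level=1
    E->A: in-degree(A)=0, level(A)=2, enqueue
    E->C: in-degree(C)=0, level(C)=2, enqueue
    E->D: in-degree(D)=2, level(D)>=2
  process A: level=2
    A->D: in-degree(D)=1, level(D)>=3
  process C: level=2
    C->D: in-degree(D)=0, level(D)=3, enqueue
  process D: level=3
All levels: A:2, B:0, C:2, D:3, E:1, F:0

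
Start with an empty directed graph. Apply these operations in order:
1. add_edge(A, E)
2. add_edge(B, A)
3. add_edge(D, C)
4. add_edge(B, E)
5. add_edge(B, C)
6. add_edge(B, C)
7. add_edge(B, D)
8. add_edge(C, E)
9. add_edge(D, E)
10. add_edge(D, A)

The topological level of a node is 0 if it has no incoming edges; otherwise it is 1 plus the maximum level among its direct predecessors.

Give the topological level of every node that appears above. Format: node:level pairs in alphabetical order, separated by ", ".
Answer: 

Answer: A:2, B:0, C:2, D:1, E:3

Derivation:
Op 1: add_edge(A, E). Edges now: 1
Op 2: add_edge(B, A). Edges now: 2
Op 3: add_edge(D, C). Edges now: 3
Op 4: add_edge(B, E). Edges now: 4
Op 5: add_edge(B, C). Edges now: 5
Op 6: add_edge(B, C) (duplicate, no change). Edges now: 5
Op 7: add_edge(B, D). Edges now: 6
Op 8: add_edge(C, E). Edges now: 7
Op 9: add_edge(D, E). Edges now: 8
Op 10: add_edge(D, A). Edges now: 9
Compute levels (Kahn BFS):
  sources (in-degree 0): B
  process B: level=0
    B->A: in-degree(A)=1, level(A)>=1
    B->C: in-degree(C)=1, level(C)>=1
    B->D: in-degree(D)=0, level(D)=1, enqueue
    B->E: in-degree(E)=3, level(E)>=1
  process D: level=1
    D->A: in-degree(A)=0, level(A)=2, enqueue
    D->C: in-degree(C)=0, level(C)=2, enqueue
    D->E: in-degree(E)=2, level(E)>=2
  process A: level=2
    A->E: in-degree(E)=1, level(E)>=3
  process C: level=2
    C->E: in-degree(E)=0, level(E)=3, enqueue
  process E: level=3
All levels: A:2, B:0, C:2, D:1, E:3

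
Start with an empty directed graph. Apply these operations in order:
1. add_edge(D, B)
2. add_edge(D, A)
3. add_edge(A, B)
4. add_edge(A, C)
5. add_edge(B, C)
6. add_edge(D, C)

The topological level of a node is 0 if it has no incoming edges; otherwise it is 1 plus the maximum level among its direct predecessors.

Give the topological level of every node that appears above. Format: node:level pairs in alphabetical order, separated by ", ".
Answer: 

Op 1: add_edge(D, B). Edges now: 1
Op 2: add_edge(D, A). Edges now: 2
Op 3: add_edge(A, B). Edges now: 3
Op 4: add_edge(A, C). Edges now: 4
Op 5: add_edge(B, C). Edges now: 5
Op 6: add_edge(D, C). Edges now: 6
Compute levels (Kahn BFS):
  sources (in-degree 0): D
  process D: level=0
    D->A: in-degree(A)=0, level(A)=1, enqueue
    D->B: in-degree(B)=1, level(B)>=1
    D->C: in-degree(C)=2, level(C)>=1
  process A: level=1
    A->B: in-degree(B)=0, level(B)=2, enqueue
    A->C: in-degree(C)=1, level(C)>=2
  process B: level=2
    B->C: in-degree(C)=0, level(C)=3, enqueue
  process C: level=3
All levels: A:1, B:2, C:3, D:0

Answer: A:1, B:2, C:3, D:0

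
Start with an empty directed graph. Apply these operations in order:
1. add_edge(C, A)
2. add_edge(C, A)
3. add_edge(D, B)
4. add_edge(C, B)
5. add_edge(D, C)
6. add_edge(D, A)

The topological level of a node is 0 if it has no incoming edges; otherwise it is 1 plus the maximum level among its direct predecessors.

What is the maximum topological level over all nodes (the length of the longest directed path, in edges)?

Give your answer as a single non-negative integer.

Op 1: add_edge(C, A). Edges now: 1
Op 2: add_edge(C, A) (duplicate, no change). Edges now: 1
Op 3: add_edge(D, B). Edges now: 2
Op 4: add_edge(C, B). Edges now: 3
Op 5: add_edge(D, C). Edges now: 4
Op 6: add_edge(D, A). Edges now: 5
Compute levels (Kahn BFS):
  sources (in-degree 0): D
  process D: level=0
    D->A: in-degree(A)=1, level(A)>=1
    D->B: in-degree(B)=1, level(B)>=1
    D->C: in-degree(C)=0, level(C)=1, enqueue
  process C: level=1
    C->A: in-degree(A)=0, level(A)=2, enqueue
    C->B: in-degree(B)=0, level(B)=2, enqueue
  process A: level=2
  process B: level=2
All levels: A:2, B:2, C:1, D:0
max level = 2

Answer: 2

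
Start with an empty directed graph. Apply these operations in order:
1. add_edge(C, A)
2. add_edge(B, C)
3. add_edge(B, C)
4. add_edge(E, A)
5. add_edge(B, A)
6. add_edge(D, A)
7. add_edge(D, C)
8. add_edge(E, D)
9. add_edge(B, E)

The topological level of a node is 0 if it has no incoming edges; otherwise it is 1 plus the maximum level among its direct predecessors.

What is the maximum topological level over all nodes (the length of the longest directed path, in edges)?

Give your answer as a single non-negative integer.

Op 1: add_edge(C, A). Edges now: 1
Op 2: add_edge(B, C). Edges now: 2
Op 3: add_edge(B, C) (duplicate, no change). Edges now: 2
Op 4: add_edge(E, A). Edges now: 3
Op 5: add_edge(B, A). Edges now: 4
Op 6: add_edge(D, A). Edges now: 5
Op 7: add_edge(D, C). Edges now: 6
Op 8: add_edge(E, D). Edges now: 7
Op 9: add_edge(B, E). Edges now: 8
Compute levels (Kahn BFS):
  sources (in-degree 0): B
  process B: level=0
    B->A: in-degree(A)=3, level(A)>=1
    B->C: in-degree(C)=1, level(C)>=1
    B->E: in-degree(E)=0, level(E)=1, enqueue
  process E: level=1
    E->A: in-degree(A)=2, level(A)>=2
    E->D: in-degree(D)=0, level(D)=2, enqueue
  process D: level=2
    D->A: in-degree(A)=1, level(A)>=3
    D->C: in-degree(C)=0, level(C)=3, enqueue
  process C: level=3
    C->A: in-degree(A)=0, level(A)=4, enqueue
  process A: level=4
All levels: A:4, B:0, C:3, D:2, E:1
max level = 4

Answer: 4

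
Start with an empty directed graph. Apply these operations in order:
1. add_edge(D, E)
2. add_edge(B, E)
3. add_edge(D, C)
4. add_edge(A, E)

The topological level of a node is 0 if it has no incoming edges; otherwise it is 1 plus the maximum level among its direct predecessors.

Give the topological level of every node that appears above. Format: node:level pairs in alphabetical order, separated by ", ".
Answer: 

Op 1: add_edge(D, E). Edges now: 1
Op 2: add_edge(B, E). Edges now: 2
Op 3: add_edge(D, C). Edges now: 3
Op 4: add_edge(A, E). Edges now: 4
Compute levels (Kahn BFS):
  sources (in-degree 0): A, B, D
  process A: level=0
    A->E: in-degree(E)=2, level(E)>=1
  process B: level=0
    B->E: in-degree(E)=1, level(E)>=1
  process D: level=0
    D->C: in-degree(C)=0, level(C)=1, enqueue
    D->E: in-degree(E)=0, level(E)=1, enqueue
  process C: level=1
  process E: level=1
All levels: A:0, B:0, C:1, D:0, E:1

Answer: A:0, B:0, C:1, D:0, E:1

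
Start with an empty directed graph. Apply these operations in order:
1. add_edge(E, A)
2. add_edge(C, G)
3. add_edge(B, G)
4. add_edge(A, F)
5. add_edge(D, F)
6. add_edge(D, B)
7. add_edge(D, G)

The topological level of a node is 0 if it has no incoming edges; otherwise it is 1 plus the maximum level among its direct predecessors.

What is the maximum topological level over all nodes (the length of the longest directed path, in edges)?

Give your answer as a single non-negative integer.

Op 1: add_edge(E, A). Edges now: 1
Op 2: add_edge(C, G). Edges now: 2
Op 3: add_edge(B, G). Edges now: 3
Op 4: add_edge(A, F). Edges now: 4
Op 5: add_edge(D, F). Edges now: 5
Op 6: add_edge(D, B). Edges now: 6
Op 7: add_edge(D, G). Edges now: 7
Compute levels (Kahn BFS):
  sources (in-degree 0): C, D, E
  process C: level=0
    C->G: in-degree(G)=2, level(G)>=1
  process D: level=0
    D->B: in-degree(B)=0, level(B)=1, enqueue
    D->F: in-degree(F)=1, level(F)>=1
    D->G: in-degree(G)=1, level(G)>=1
  process E: level=0
    E->A: in-degree(A)=0, level(A)=1, enqueue
  process B: level=1
    B->G: in-degree(G)=0, level(G)=2, enqueue
  process A: level=1
    A->F: in-degree(F)=0, level(F)=2, enqueue
  process G: level=2
  process F: level=2
All levels: A:1, B:1, C:0, D:0, E:0, F:2, G:2
max level = 2

Answer: 2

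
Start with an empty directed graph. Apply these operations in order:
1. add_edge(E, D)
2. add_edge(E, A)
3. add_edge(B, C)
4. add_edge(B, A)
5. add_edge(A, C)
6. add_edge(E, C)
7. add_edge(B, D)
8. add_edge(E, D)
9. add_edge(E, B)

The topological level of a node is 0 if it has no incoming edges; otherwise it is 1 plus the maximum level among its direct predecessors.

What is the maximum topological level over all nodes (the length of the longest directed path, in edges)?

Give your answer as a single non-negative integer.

Op 1: add_edge(E, D). Edges now: 1
Op 2: add_edge(E, A). Edges now: 2
Op 3: add_edge(B, C). Edges now: 3
Op 4: add_edge(B, A). Edges now: 4
Op 5: add_edge(A, C). Edges now: 5
Op 6: add_edge(E, C). Edges now: 6
Op 7: add_edge(B, D). Edges now: 7
Op 8: add_edge(E, D) (duplicate, no change). Edges now: 7
Op 9: add_edge(E, B). Edges now: 8
Compute levels (Kahn BFS):
  sources (in-degree 0): E
  process E: level=0
    E->A: in-degree(A)=1, level(A)>=1
    E->B: in-degree(B)=0, level(B)=1, enqueue
    E->C: in-degree(C)=2, level(C)>=1
    E->D: in-degree(D)=1, level(D)>=1
  process B: level=1
    B->A: in-degree(A)=0, level(A)=2, enqueue
    B->C: in-degree(C)=1, level(C)>=2
    B->D: in-degree(D)=0, level(D)=2, enqueue
  process A: level=2
    A->C: in-degree(C)=0, level(C)=3, enqueue
  process D: level=2
  process C: level=3
All levels: A:2, B:1, C:3, D:2, E:0
max level = 3

Answer: 3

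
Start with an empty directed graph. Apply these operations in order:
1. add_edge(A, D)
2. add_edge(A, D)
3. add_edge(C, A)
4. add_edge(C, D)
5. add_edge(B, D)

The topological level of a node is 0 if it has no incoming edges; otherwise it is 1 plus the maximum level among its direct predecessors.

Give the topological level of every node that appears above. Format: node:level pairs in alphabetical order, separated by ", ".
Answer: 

Op 1: add_edge(A, D). Edges now: 1
Op 2: add_edge(A, D) (duplicate, no change). Edges now: 1
Op 3: add_edge(C, A). Edges now: 2
Op 4: add_edge(C, D). Edges now: 3
Op 5: add_edge(B, D). Edges now: 4
Compute levels (Kahn BFS):
  sources (in-degree 0): B, C
  process B: level=0
    B->D: in-degree(D)=2, level(D)>=1
  process C: level=0
    C->A: in-degree(A)=0, level(A)=1, enqueue
    C->D: in-degree(D)=1, level(D)>=1
  process A: level=1
    A->D: in-degree(D)=0, level(D)=2, enqueue
  process D: level=2
All levels: A:1, B:0, C:0, D:2

Answer: A:1, B:0, C:0, D:2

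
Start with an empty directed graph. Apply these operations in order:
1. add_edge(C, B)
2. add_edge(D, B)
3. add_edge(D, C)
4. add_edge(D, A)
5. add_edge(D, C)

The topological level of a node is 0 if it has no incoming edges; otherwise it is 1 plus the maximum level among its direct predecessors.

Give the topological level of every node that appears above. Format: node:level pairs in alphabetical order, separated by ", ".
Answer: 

Op 1: add_edge(C, B). Edges now: 1
Op 2: add_edge(D, B). Edges now: 2
Op 3: add_edge(D, C). Edges now: 3
Op 4: add_edge(D, A). Edges now: 4
Op 5: add_edge(D, C) (duplicate, no change). Edges now: 4
Compute levels (Kahn BFS):
  sources (in-degree 0): D
  process D: level=0
    D->A: in-degree(A)=0, level(A)=1, enqueue
    D->B: in-degree(B)=1, level(B)>=1
    D->C: in-degree(C)=0, level(C)=1, enqueue
  process A: level=1
  process C: level=1
    C->B: in-degree(B)=0, level(B)=2, enqueue
  process B: level=2
All levels: A:1, B:2, C:1, D:0

Answer: A:1, B:2, C:1, D:0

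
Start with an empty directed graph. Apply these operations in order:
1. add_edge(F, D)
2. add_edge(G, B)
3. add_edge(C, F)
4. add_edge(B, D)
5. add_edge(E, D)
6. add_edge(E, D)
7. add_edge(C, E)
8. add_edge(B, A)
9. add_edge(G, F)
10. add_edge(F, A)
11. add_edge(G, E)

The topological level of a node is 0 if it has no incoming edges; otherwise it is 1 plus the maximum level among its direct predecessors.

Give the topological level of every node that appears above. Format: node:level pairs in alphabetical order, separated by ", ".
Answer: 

Op 1: add_edge(F, D). Edges now: 1
Op 2: add_edge(G, B). Edges now: 2
Op 3: add_edge(C, F). Edges now: 3
Op 4: add_edge(B, D). Edges now: 4
Op 5: add_edge(E, D). Edges now: 5
Op 6: add_edge(E, D) (duplicate, no change). Edges now: 5
Op 7: add_edge(C, E). Edges now: 6
Op 8: add_edge(B, A). Edges now: 7
Op 9: add_edge(G, F). Edges now: 8
Op 10: add_edge(F, A). Edges now: 9
Op 11: add_edge(G, E). Edges now: 10
Compute levels (Kahn BFS):
  sources (in-degree 0): C, G
  process C: level=0
    C->E: in-degree(E)=1, level(E)>=1
    C->F: in-degree(F)=1, level(F)>=1
  process G: level=0
    G->B: in-degree(B)=0, level(B)=1, enqueue
    G->E: in-degree(E)=0, level(E)=1, enqueue
    G->F: in-degree(F)=0, level(F)=1, enqueue
  process B: level=1
    B->A: in-degree(A)=1, level(A)>=2
    B->D: in-degree(D)=2, level(D)>=2
  process E: level=1
    E->D: in-degree(D)=1, level(D)>=2
  process F: level=1
    F->A: in-degree(A)=0, level(A)=2, enqueue
    F->D: in-degree(D)=0, level(D)=2, enqueue
  process A: level=2
  process D: level=2
All levels: A:2, B:1, C:0, D:2, E:1, F:1, G:0

Answer: A:2, B:1, C:0, D:2, E:1, F:1, G:0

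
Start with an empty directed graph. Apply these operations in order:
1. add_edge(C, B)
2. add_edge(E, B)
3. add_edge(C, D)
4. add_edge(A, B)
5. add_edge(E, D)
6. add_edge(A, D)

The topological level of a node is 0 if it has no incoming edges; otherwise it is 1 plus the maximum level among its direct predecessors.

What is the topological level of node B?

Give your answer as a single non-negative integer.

Answer: 1

Derivation:
Op 1: add_edge(C, B). Edges now: 1
Op 2: add_edge(E, B). Edges now: 2
Op 3: add_edge(C, D). Edges now: 3
Op 4: add_edge(A, B). Edges now: 4
Op 5: add_edge(E, D). Edges now: 5
Op 6: add_edge(A, D). Edges now: 6
Compute levels (Kahn BFS):
  sources (in-degree 0): A, C, E
  process A: level=0
    A->B: in-degree(B)=2, level(B)>=1
    A->D: in-degree(D)=2, level(D)>=1
  process C: level=0
    C->B: in-degree(B)=1, level(B)>=1
    C->D: in-degree(D)=1, level(D)>=1
  process E: level=0
    E->B: in-degree(B)=0, level(B)=1, enqueue
    E->D: in-degree(D)=0, level(D)=1, enqueue
  process B: level=1
  process D: level=1
All levels: A:0, B:1, C:0, D:1, E:0
level(B) = 1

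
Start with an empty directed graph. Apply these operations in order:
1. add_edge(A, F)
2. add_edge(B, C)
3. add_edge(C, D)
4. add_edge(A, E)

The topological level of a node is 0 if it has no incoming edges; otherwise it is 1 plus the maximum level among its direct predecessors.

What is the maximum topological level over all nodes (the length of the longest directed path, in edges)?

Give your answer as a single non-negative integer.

Op 1: add_edge(A, F). Edges now: 1
Op 2: add_edge(B, C). Edges now: 2
Op 3: add_edge(C, D). Edges now: 3
Op 4: add_edge(A, E). Edges now: 4
Compute levels (Kahn BFS):
  sources (in-degree 0): A, B
  process A: level=0
    A->E: in-degree(E)=0, level(E)=1, enqueue
    A->F: in-degree(F)=0, level(F)=1, enqueue
  process B: level=0
    B->C: in-degree(C)=0, level(C)=1, enqueue
  process E: level=1
  process F: level=1
  process C: level=1
    C->D: in-degree(D)=0, level(D)=2, enqueue
  process D: level=2
All levels: A:0, B:0, C:1, D:2, E:1, F:1
max level = 2

Answer: 2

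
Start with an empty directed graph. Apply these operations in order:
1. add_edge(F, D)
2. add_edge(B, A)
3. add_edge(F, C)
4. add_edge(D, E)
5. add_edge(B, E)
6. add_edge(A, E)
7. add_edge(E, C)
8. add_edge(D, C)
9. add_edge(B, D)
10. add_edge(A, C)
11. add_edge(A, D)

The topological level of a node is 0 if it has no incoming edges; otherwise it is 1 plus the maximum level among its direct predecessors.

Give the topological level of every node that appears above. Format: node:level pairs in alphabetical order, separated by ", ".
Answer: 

Answer: A:1, B:0, C:4, D:2, E:3, F:0

Derivation:
Op 1: add_edge(F, D). Edges now: 1
Op 2: add_edge(B, A). Edges now: 2
Op 3: add_edge(F, C). Edges now: 3
Op 4: add_edge(D, E). Edges now: 4
Op 5: add_edge(B, E). Edges now: 5
Op 6: add_edge(A, E). Edges now: 6
Op 7: add_edge(E, C). Edges now: 7
Op 8: add_edge(D, C). Edges now: 8
Op 9: add_edge(B, D). Edges now: 9
Op 10: add_edge(A, C). Edges now: 10
Op 11: add_edge(A, D). Edges now: 11
Compute levels (Kahn BFS):
  sources (in-degree 0): B, F
  process B: level=0
    B->A: in-degree(A)=0, level(A)=1, enqueue
    B->D: in-degree(D)=2, level(D)>=1
    B->E: in-degree(E)=2, level(E)>=1
  process F: level=0
    F->C: in-degree(C)=3, level(C)>=1
    F->D: in-degree(D)=1, level(D)>=1
  process A: level=1
    A->C: in-degree(C)=2, level(C)>=2
    A->D: in-degree(D)=0, level(D)=2, enqueue
    A->E: in-degree(E)=1, level(E)>=2
  process D: level=2
    D->C: in-degree(C)=1, level(C)>=3
    D->E: in-degree(E)=0, level(E)=3, enqueue
  process E: level=3
    E->C: in-degree(C)=0, level(C)=4, enqueue
  process C: level=4
All levels: A:1, B:0, C:4, D:2, E:3, F:0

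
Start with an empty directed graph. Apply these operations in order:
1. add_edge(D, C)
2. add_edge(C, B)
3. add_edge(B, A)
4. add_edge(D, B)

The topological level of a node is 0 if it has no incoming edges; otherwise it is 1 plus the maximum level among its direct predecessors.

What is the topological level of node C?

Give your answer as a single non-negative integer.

Op 1: add_edge(D, C). Edges now: 1
Op 2: add_edge(C, B). Edges now: 2
Op 3: add_edge(B, A). Edges now: 3
Op 4: add_edge(D, B). Edges now: 4
Compute levels (Kahn BFS):
  sources (in-degree 0): D
  process D: level=0
    D->B: in-degree(B)=1, level(B)>=1
    D->C: in-degree(C)=0, level(C)=1, enqueue
  process C: level=1
    C->B: in-degree(B)=0, level(B)=2, enqueue
  process B: level=2
    B->A: in-degree(A)=0, level(A)=3, enqueue
  process A: level=3
All levels: A:3, B:2, C:1, D:0
level(C) = 1

Answer: 1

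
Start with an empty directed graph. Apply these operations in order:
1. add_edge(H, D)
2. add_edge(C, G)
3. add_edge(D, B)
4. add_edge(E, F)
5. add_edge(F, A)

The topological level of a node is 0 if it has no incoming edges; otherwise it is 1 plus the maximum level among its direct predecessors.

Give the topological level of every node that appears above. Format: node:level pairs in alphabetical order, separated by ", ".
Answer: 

Op 1: add_edge(H, D). Edges now: 1
Op 2: add_edge(C, G). Edges now: 2
Op 3: add_edge(D, B). Edges now: 3
Op 4: add_edge(E, F). Edges now: 4
Op 5: add_edge(F, A). Edges now: 5
Compute levels (Kahn BFS):
  sources (in-degree 0): C, E, H
  process C: level=0
    C->G: in-degree(G)=0, level(G)=1, enqueue
  process E: level=0
    E->F: in-degree(F)=0, level(F)=1, enqueue
  process H: level=0
    H->D: in-degree(D)=0, level(D)=1, enqueue
  process G: level=1
  process F: level=1
    F->A: in-degree(A)=0, level(A)=2, enqueue
  process D: level=1
    D->B: in-degree(B)=0, level(B)=2, enqueue
  process A: level=2
  process B: level=2
All levels: A:2, B:2, C:0, D:1, E:0, F:1, G:1, H:0

Answer: A:2, B:2, C:0, D:1, E:0, F:1, G:1, H:0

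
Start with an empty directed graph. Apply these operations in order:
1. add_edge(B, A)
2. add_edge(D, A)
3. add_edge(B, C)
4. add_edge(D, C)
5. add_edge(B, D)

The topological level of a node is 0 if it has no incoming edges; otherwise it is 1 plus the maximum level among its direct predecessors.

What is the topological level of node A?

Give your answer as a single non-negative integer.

Answer: 2

Derivation:
Op 1: add_edge(B, A). Edges now: 1
Op 2: add_edge(D, A). Edges now: 2
Op 3: add_edge(B, C). Edges now: 3
Op 4: add_edge(D, C). Edges now: 4
Op 5: add_edge(B, D). Edges now: 5
Compute levels (Kahn BFS):
  sources (in-degree 0): B
  process B: level=0
    B->A: in-degree(A)=1, level(A)>=1
    B->C: in-degree(C)=1, level(C)>=1
    B->D: in-degree(D)=0, level(D)=1, enqueue
  process D: level=1
    D->A: in-degree(A)=0, level(A)=2, enqueue
    D->C: in-degree(C)=0, level(C)=2, enqueue
  process A: level=2
  process C: level=2
All levels: A:2, B:0, C:2, D:1
level(A) = 2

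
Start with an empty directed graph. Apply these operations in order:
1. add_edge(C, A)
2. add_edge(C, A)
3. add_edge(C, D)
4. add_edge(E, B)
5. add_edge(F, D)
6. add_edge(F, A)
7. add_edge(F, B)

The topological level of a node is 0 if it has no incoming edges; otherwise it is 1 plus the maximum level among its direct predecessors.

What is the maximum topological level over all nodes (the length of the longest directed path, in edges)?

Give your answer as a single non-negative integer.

Op 1: add_edge(C, A). Edges now: 1
Op 2: add_edge(C, A) (duplicate, no change). Edges now: 1
Op 3: add_edge(C, D). Edges now: 2
Op 4: add_edge(E, B). Edges now: 3
Op 5: add_edge(F, D). Edges now: 4
Op 6: add_edge(F, A). Edges now: 5
Op 7: add_edge(F, B). Edges now: 6
Compute levels (Kahn BFS):
  sources (in-degree 0): C, E, F
  process C: level=0
    C->A: in-degree(A)=1, level(A)>=1
    C->D: in-degree(D)=1, level(D)>=1
  process E: level=0
    E->B: in-degree(B)=1, level(B)>=1
  process F: level=0
    F->A: in-degree(A)=0, level(A)=1, enqueue
    F->B: in-degree(B)=0, level(B)=1, enqueue
    F->D: in-degree(D)=0, level(D)=1, enqueue
  process A: level=1
  process B: level=1
  process D: level=1
All levels: A:1, B:1, C:0, D:1, E:0, F:0
max level = 1

Answer: 1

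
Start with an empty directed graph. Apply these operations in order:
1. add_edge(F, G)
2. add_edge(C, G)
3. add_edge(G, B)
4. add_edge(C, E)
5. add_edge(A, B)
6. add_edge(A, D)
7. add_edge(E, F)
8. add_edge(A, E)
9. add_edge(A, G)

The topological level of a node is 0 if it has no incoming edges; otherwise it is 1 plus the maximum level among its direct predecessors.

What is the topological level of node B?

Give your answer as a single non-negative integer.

Answer: 4

Derivation:
Op 1: add_edge(F, G). Edges now: 1
Op 2: add_edge(C, G). Edges now: 2
Op 3: add_edge(G, B). Edges now: 3
Op 4: add_edge(C, E). Edges now: 4
Op 5: add_edge(A, B). Edges now: 5
Op 6: add_edge(A, D). Edges now: 6
Op 7: add_edge(E, F). Edges now: 7
Op 8: add_edge(A, E). Edges now: 8
Op 9: add_edge(A, G). Edges now: 9
Compute levels (Kahn BFS):
  sources (in-degree 0): A, C
  process A: level=0
    A->B: in-degree(B)=1, level(B)>=1
    A->D: in-degree(D)=0, level(D)=1, enqueue
    A->E: in-degree(E)=1, level(E)>=1
    A->G: in-degree(G)=2, level(G)>=1
  process C: level=0
    C->E: in-degree(E)=0, level(E)=1, enqueue
    C->G: in-degree(G)=1, level(G)>=1
  process D: level=1
  process E: level=1
    E->F: in-degree(F)=0, level(F)=2, enqueue
  process F: level=2
    F->G: in-degree(G)=0, level(G)=3, enqueue
  process G: level=3
    G->B: in-degree(B)=0, level(B)=4, enqueue
  process B: level=4
All levels: A:0, B:4, C:0, D:1, E:1, F:2, G:3
level(B) = 4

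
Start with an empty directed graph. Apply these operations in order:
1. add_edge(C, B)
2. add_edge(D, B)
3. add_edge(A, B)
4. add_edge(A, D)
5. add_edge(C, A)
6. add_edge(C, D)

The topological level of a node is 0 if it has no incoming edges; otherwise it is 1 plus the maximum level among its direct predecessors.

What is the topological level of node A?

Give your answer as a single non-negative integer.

Answer: 1

Derivation:
Op 1: add_edge(C, B). Edges now: 1
Op 2: add_edge(D, B). Edges now: 2
Op 3: add_edge(A, B). Edges now: 3
Op 4: add_edge(A, D). Edges now: 4
Op 5: add_edge(C, A). Edges now: 5
Op 6: add_edge(C, D). Edges now: 6
Compute levels (Kahn BFS):
  sources (in-degree 0): C
  process C: level=0
    C->A: in-degree(A)=0, level(A)=1, enqueue
    C->B: in-degree(B)=2, level(B)>=1
    C->D: in-degree(D)=1, level(D)>=1
  process A: level=1
    A->B: in-degree(B)=1, level(B)>=2
    A->D: in-degree(D)=0, level(D)=2, enqueue
  process D: level=2
    D->B: in-degree(B)=0, level(B)=3, enqueue
  process B: level=3
All levels: A:1, B:3, C:0, D:2
level(A) = 1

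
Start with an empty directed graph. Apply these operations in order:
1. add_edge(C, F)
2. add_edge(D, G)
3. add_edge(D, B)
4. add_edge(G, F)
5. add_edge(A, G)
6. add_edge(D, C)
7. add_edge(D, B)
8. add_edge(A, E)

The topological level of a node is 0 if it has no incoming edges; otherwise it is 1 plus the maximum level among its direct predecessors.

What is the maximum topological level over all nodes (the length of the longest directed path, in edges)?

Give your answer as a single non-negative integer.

Op 1: add_edge(C, F). Edges now: 1
Op 2: add_edge(D, G). Edges now: 2
Op 3: add_edge(D, B). Edges now: 3
Op 4: add_edge(G, F). Edges now: 4
Op 5: add_edge(A, G). Edges now: 5
Op 6: add_edge(D, C). Edges now: 6
Op 7: add_edge(D, B) (duplicate, no change). Edges now: 6
Op 8: add_edge(A, E). Edges now: 7
Compute levels (Kahn BFS):
  sources (in-degree 0): A, D
  process A: level=0
    A->E: in-degree(E)=0, level(E)=1, enqueue
    A->G: in-degree(G)=1, level(G)>=1
  process D: level=0
    D->B: in-degree(B)=0, level(B)=1, enqueue
    D->C: in-degree(C)=0, level(C)=1, enqueue
    D->G: in-degree(G)=0, level(G)=1, enqueue
  process E: level=1
  process B: level=1
  process C: level=1
    C->F: in-degree(F)=1, level(F)>=2
  process G: level=1
    G->F: in-degree(F)=0, level(F)=2, enqueue
  process F: level=2
All levels: A:0, B:1, C:1, D:0, E:1, F:2, G:1
max level = 2

Answer: 2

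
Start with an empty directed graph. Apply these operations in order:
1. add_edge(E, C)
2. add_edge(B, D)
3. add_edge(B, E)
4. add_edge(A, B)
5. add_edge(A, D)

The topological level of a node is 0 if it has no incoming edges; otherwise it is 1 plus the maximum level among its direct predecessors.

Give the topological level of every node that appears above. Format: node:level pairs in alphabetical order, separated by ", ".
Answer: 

Op 1: add_edge(E, C). Edges now: 1
Op 2: add_edge(B, D). Edges now: 2
Op 3: add_edge(B, E). Edges now: 3
Op 4: add_edge(A, B). Edges now: 4
Op 5: add_edge(A, D). Edges now: 5
Compute levels (Kahn BFS):
  sources (in-degree 0): A
  process A: level=0
    A->B: in-degree(B)=0, level(B)=1, enqueue
    A->D: in-degree(D)=1, level(D)>=1
  process B: level=1
    B->D: in-degree(D)=0, level(D)=2, enqueue
    B->E: in-degree(E)=0, level(E)=2, enqueue
  process D: level=2
  process E: level=2
    E->C: in-degree(C)=0, level(C)=3, enqueue
  process C: level=3
All levels: A:0, B:1, C:3, D:2, E:2

Answer: A:0, B:1, C:3, D:2, E:2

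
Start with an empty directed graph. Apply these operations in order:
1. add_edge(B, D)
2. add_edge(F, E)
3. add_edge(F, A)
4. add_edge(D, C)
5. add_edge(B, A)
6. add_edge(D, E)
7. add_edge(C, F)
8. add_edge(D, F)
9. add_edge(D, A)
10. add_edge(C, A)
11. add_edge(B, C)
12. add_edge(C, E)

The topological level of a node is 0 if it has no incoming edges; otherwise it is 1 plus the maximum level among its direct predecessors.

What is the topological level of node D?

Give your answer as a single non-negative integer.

Op 1: add_edge(B, D). Edges now: 1
Op 2: add_edge(F, E). Edges now: 2
Op 3: add_edge(F, A). Edges now: 3
Op 4: add_edge(D, C). Edges now: 4
Op 5: add_edge(B, A). Edges now: 5
Op 6: add_edge(D, E). Edges now: 6
Op 7: add_edge(C, F). Edges now: 7
Op 8: add_edge(D, F). Edges now: 8
Op 9: add_edge(D, A). Edges now: 9
Op 10: add_edge(C, A). Edges now: 10
Op 11: add_edge(B, C). Edges now: 11
Op 12: add_edge(C, E). Edges now: 12
Compute levels (Kahn BFS):
  sources (in-degree 0): B
  process B: level=0
    B->A: in-degree(A)=3, level(A)>=1
    B->C: in-degree(C)=1, level(C)>=1
    B->D: in-degree(D)=0, level(D)=1, enqueue
  process D: level=1
    D->A: in-degree(A)=2, level(A)>=2
    D->C: in-degree(C)=0, level(C)=2, enqueue
    D->E: in-degree(E)=2, level(E)>=2
    D->F: in-degree(F)=1, level(F)>=2
  process C: level=2
    C->A: in-degree(A)=1, level(A)>=3
    C->E: in-degree(E)=1, level(E)>=3
    C->F: in-degree(F)=0, level(F)=3, enqueue
  process F: level=3
    F->A: in-degree(A)=0, level(A)=4, enqueue
    F->E: in-degree(E)=0, level(E)=4, enqueue
  process A: level=4
  process E: level=4
All levels: A:4, B:0, C:2, D:1, E:4, F:3
level(D) = 1

Answer: 1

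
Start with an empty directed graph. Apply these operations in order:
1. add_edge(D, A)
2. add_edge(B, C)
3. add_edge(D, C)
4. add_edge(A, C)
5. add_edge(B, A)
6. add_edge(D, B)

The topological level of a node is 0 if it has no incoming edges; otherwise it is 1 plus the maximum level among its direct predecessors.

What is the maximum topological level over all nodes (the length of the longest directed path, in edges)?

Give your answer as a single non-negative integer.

Answer: 3

Derivation:
Op 1: add_edge(D, A). Edges now: 1
Op 2: add_edge(B, C). Edges now: 2
Op 3: add_edge(D, C). Edges now: 3
Op 4: add_edge(A, C). Edges now: 4
Op 5: add_edge(B, A). Edges now: 5
Op 6: add_edge(D, B). Edges now: 6
Compute levels (Kahn BFS):
  sources (in-degree 0): D
  process D: level=0
    D->A: in-degree(A)=1, level(A)>=1
    D->B: in-degree(B)=0, level(B)=1, enqueue
    D->C: in-degree(C)=2, level(C)>=1
  process B: level=1
    B->A: in-degree(A)=0, level(A)=2, enqueue
    B->C: in-degree(C)=1, level(C)>=2
  process A: level=2
    A->C: in-degree(C)=0, level(C)=3, enqueue
  process C: level=3
All levels: A:2, B:1, C:3, D:0
max level = 3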